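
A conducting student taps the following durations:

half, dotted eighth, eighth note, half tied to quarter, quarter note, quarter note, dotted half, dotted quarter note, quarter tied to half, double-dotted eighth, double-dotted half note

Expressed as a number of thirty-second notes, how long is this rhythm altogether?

Each duration in thirty-second notes: half = 16; dotted eighth = 6; eighth note = 4; half tied to quarter (half + quarter) = 24; quarter note = 8; quarter note = 8; dotted half = 24; dotted quarter note = 12; quarter tied to half (quarter + half) = 24; double-dotted eighth = 7; double-dotted half note = 28.
Adding: 16 + 6 + 4 + 24 + 8 + 8 + 24 + 12 + 24 + 7 + 28 = 161 thirty-second notes.

161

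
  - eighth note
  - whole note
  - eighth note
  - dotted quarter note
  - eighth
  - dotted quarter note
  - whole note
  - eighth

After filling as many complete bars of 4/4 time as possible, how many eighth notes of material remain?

2

One bar of 4/4 = 8 eighth notes.
In eighth notes: eighth note = 1; whole note = 8; eighth note = 1; dotted quarter note = 3; eighth = 1; dotted quarter note = 3; whole note = 8; eighth = 1.
Altogether 1 + 8 + 1 + 3 + 1 + 3 + 8 + 1 = 26.
26 ÷ 8 = 3 complete bars with 2 eighth notes remaining.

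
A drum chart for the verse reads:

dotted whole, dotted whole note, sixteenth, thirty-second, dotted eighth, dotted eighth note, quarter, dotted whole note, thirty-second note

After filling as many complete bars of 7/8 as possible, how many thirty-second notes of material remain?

0

One bar of 7/8 = 28 thirty-second notes.
Express everything in thirty-second notes: dotted whole = 48; dotted whole note = 48; sixteenth = 2; thirty-second = 1; dotted eighth = 6; dotted eighth note = 6; quarter = 8; dotted whole note = 48; thirty-second note = 1.
Adding: 48 + 48 + 2 + 1 + 6 + 6 + 8 + 48 + 1 = 168.
168 ÷ 28 = 6 complete bars with 0 thirty-second notes remaining.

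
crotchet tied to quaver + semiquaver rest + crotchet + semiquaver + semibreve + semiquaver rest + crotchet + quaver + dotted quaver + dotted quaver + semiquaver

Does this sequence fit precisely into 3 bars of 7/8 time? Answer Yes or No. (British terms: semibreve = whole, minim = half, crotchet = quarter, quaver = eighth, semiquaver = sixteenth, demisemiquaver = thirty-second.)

One bar of 7/8 = 14 sixteenth notes, so 3 bars = 42.
Express everything in sixteenth notes: crotchet tied to quaver (crotchet + quaver) = 6; semiquaver rest = 1; crotchet = 4; semiquaver = 1; semibreve = 16; semiquaver rest = 1; crotchet = 4; quaver = 2; dotted quaver = 3; dotted quaver = 3; semiquaver = 1.
Sum: 6 + 1 + 4 + 1 + 16 + 1 + 4 + 2 + 3 + 3 + 1 = 42.
42 equals 42, so the answer is Yes.

Yes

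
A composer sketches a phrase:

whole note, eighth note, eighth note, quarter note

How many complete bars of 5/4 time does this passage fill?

1

One bar of 5/4 = 10 eighth notes.
Each duration in eighth notes: whole note = 8; eighth note = 1; eighth note = 1; quarter note = 2.
Sum: 8 + 1 + 1 + 2 = 12.
12 ÷ 10 = 1 complete bar with 2 left over.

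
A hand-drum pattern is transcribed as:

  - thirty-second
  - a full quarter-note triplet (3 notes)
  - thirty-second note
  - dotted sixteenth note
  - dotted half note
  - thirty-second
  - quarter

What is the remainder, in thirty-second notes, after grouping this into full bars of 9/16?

0

One bar of 9/16 = 18 thirty-second notes.
In thirty-second notes: thirty-second = 1; a full quarter-note triplet (3 notes) (three triplet quarters span one half) = 16; thirty-second note = 1; dotted sixteenth note = 3; dotted half note = 24; thirty-second = 1; quarter = 8.
Total: 1 + 16 + 1 + 3 + 24 + 1 + 8 = 54.
54 ÷ 18 = 3 complete bars with 0 thirty-second notes remaining.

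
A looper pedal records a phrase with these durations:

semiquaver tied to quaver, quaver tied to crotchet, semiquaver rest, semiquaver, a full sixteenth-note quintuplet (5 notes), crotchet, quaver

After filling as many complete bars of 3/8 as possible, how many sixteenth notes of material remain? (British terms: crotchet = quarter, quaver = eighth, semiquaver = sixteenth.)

3

One bar of 3/8 = 6 sixteenth notes.
In sixteenth notes: semiquaver tied to quaver (semiquaver + quaver) = 3; quaver tied to crotchet (quaver + crotchet) = 6; semiquaver rest = 1; semiquaver = 1; a full sixteenth-note quintuplet (5 notes) (five quintuplet sixteenths span one quarter) = 4; crotchet = 4; quaver = 2.
Adding: 3 + 6 + 1 + 1 + 4 + 4 + 2 = 21.
21 ÷ 6 = 3 complete bars with 3 sixteenth notes remaining.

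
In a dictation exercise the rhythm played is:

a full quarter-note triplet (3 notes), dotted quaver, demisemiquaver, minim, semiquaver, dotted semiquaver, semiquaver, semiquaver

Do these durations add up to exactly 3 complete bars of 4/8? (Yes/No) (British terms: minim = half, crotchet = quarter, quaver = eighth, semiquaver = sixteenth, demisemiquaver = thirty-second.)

One bar of 4/8 = 16 thirty-second notes, so 3 bars = 48.
Express everything in thirty-second notes: a full quarter-note triplet (3 notes) (three triplet quarters span one half) = 16; dotted quaver = 6; demisemiquaver = 1; minim = 16; semiquaver = 2; dotted semiquaver = 3; semiquaver = 2; semiquaver = 2.
Sum: 16 + 6 + 1 + 16 + 2 + 3 + 2 + 2 = 48.
48 equals 48, so the answer is Yes.

Yes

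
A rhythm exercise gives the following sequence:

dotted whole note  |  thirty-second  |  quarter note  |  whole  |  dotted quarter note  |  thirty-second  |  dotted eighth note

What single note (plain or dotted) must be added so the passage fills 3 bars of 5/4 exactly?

3 bars of 5/4 = 120 thirty-second notes.
Express everything in thirty-second notes: dotted whole note = 48; thirty-second = 1; quarter note = 8; whole = 32; dotted quarter note = 12; thirty-second = 1; dotted eighth note = 6.
Total: 48 + 1 + 8 + 32 + 12 + 1 + 6 = 108.
Remaining: 120 − 108 = 12 thirty-second notes, which is a dotted quarter note.

dotted quarter note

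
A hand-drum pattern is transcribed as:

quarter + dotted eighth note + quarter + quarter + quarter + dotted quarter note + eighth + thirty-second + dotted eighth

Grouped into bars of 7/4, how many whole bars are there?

1

One bar of 7/4 = 56 thirty-second notes.
Convert each value to thirty-second notes: quarter = 8; dotted eighth note = 6; quarter = 8; quarter = 8; quarter = 8; dotted quarter note = 12; eighth = 4; thirty-second = 1; dotted eighth = 6.
Sum: 8 + 6 + 8 + 8 + 8 + 12 + 4 + 1 + 6 = 61.
61 ÷ 56 = 1 complete bar with 5 left over.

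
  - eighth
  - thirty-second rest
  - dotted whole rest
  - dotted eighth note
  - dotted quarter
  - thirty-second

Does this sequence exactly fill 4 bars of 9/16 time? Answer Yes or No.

Yes

One bar of 9/16 = 18 thirty-second notes, so 4 bars = 72.
In thirty-second notes: eighth = 4; thirty-second rest = 1; dotted whole rest = 48; dotted eighth note = 6; dotted quarter = 12; thirty-second = 1.
Total: 4 + 1 + 48 + 6 + 12 + 1 = 72.
72 equals 72, so the answer is Yes.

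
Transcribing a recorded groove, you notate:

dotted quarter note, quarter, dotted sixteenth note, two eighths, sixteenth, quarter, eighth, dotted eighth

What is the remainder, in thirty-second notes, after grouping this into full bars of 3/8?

One bar of 3/8 = 12 thirty-second notes.
In thirty-second notes: dotted quarter note = 12; quarter = 8; dotted sixteenth note = 3; eighth = 4; eighth = 4; sixteenth = 2; quarter = 8; eighth = 4; dotted eighth = 6.
Altogether 12 + 8 + 3 + 4 + 4 + 2 + 8 + 4 + 6 = 51.
51 ÷ 12 = 4 complete bars with 3 thirty-second notes remaining.

3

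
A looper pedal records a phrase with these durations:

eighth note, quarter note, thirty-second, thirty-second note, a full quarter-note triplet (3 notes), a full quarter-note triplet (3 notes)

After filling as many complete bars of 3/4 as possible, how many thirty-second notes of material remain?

One bar of 3/4 = 24 thirty-second notes.
Each duration in thirty-second notes: eighth note = 4; quarter note = 8; thirty-second = 1; thirty-second note = 1; a full quarter-note triplet (3 notes) (three triplet quarters span one half) = 16; a full quarter-note triplet (3 notes) (three triplet quarters span one half) = 16.
Adding: 4 + 8 + 1 + 1 + 16 + 16 = 46.
46 ÷ 24 = 1 complete bar with 22 thirty-second notes remaining.

22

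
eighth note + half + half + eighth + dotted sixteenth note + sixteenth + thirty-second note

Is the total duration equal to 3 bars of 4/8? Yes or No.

No

One bar of 4/8 = 16 thirty-second notes, so 3 bars = 48.
Convert each value to thirty-second notes: eighth note = 4; half = 16; half = 16; eighth = 4; dotted sixteenth note = 3; sixteenth = 2; thirty-second note = 1.
Sum: 4 + 16 + 16 + 4 + 3 + 2 + 1 = 46.
46 falls short of 48, so the answer is No.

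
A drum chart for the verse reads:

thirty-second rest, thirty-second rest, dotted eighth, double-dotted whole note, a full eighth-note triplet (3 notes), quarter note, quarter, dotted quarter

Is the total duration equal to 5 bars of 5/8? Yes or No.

One bar of 5/8 = 20 thirty-second notes, so 5 bars = 100.
Each duration in thirty-second notes: thirty-second rest = 1; thirty-second rest = 1; dotted eighth = 6; double-dotted whole note = 56; a full eighth-note triplet (3 notes) (three triplet eighths span one quarter) = 8; quarter note = 8; quarter = 8; dotted quarter = 12.
Sum: 1 + 1 + 6 + 56 + 8 + 8 + 8 + 12 = 100.
100 equals 100, so the answer is Yes.

Yes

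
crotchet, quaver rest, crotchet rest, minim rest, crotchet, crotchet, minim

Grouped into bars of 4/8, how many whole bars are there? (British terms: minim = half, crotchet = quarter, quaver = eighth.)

4

One bar of 4/8 = 4 eighth notes.
Convert each value to eighth notes: crotchet = 2; quaver rest = 1; crotchet rest = 2; minim rest = 4; crotchet = 2; crotchet = 2; minim = 4.
Altogether 2 + 1 + 2 + 4 + 2 + 2 + 4 = 17.
17 ÷ 4 = 4 complete bars with 1 left over.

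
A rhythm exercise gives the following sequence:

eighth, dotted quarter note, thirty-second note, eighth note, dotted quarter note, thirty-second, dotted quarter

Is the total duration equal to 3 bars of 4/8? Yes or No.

No

One bar of 4/8 = 16 thirty-second notes, so 3 bars = 48.
Working in thirty-second notes: eighth = 4; dotted quarter note = 12; thirty-second note = 1; eighth note = 4; dotted quarter note = 12; thirty-second = 1; dotted quarter = 12.
Total: 4 + 12 + 1 + 4 + 12 + 1 + 12 = 46.
46 falls short of 48, so the answer is No.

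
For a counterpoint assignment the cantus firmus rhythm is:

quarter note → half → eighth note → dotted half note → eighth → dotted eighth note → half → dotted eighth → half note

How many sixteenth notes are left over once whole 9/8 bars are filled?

One bar of 9/8 = 18 sixteenth notes.
Express everything in sixteenth notes: quarter note = 4; half = 8; eighth note = 2; dotted half note = 12; eighth = 2; dotted eighth note = 3; half = 8; dotted eighth = 3; half note = 8.
Total: 4 + 8 + 2 + 12 + 2 + 3 + 8 + 3 + 8 = 50.
50 ÷ 18 = 2 complete bars with 14 sixteenth notes remaining.

14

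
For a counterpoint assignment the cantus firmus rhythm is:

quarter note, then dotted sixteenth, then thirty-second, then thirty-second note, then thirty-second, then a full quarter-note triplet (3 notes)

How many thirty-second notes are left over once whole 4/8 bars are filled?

One bar of 4/8 = 16 thirty-second notes.
Convert each value to thirty-second notes: quarter note = 8; dotted sixteenth = 3; thirty-second = 1; thirty-second note = 1; thirty-second = 1; a full quarter-note triplet (3 notes) (three triplet quarters span one half) = 16.
Adding: 8 + 3 + 1 + 1 + 1 + 16 = 30.
30 ÷ 16 = 1 complete bar with 14 thirty-second notes remaining.

14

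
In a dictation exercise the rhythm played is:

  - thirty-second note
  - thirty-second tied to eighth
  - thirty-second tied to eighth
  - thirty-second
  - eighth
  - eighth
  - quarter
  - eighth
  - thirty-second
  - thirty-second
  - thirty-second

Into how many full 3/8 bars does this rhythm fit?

One bar of 3/8 = 12 thirty-second notes.
Convert each value to thirty-second notes: thirty-second note = 1; thirty-second tied to eighth (thirty-second + eighth) = 5; thirty-second tied to eighth (thirty-second + eighth) = 5; thirty-second = 1; eighth = 4; eighth = 4; quarter = 8; eighth = 4; thirty-second = 1; thirty-second = 1; thirty-second = 1.
Total: 1 + 5 + 5 + 1 + 4 + 4 + 8 + 4 + 1 + 1 + 1 = 35.
35 ÷ 12 = 2 complete bars with 11 left over.

2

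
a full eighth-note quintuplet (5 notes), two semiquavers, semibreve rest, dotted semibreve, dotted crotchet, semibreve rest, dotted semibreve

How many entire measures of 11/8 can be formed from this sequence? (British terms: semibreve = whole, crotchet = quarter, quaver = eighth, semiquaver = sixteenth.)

One bar of 11/8 = 22 sixteenth notes.
Working in sixteenth notes: a full eighth-note quintuplet (5 notes) (five quintuplet eighths span one half) = 8; semiquaver = 1; semiquaver = 1; semibreve rest = 16; dotted semibreve = 24; dotted crotchet = 6; semibreve rest = 16; dotted semibreve = 24.
Total: 8 + 1 + 1 + 16 + 24 + 6 + 16 + 24 = 96.
96 ÷ 22 = 4 complete bars with 8 left over.

4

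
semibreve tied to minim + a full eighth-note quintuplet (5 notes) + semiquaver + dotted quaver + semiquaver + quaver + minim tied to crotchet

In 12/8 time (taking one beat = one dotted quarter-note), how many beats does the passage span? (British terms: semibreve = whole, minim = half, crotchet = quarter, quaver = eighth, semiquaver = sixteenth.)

One dotted quarter-note beat = 6 sixteenth notes.
Express everything in sixteenth notes: semibreve tied to minim (semibreve + minim) = 24; a full eighth-note quintuplet (5 notes) (five quintuplet eighths span one half) = 8; semiquaver = 1; dotted quaver = 3; semiquaver = 1; quaver = 2; minim tied to crotchet (minim + crotchet) = 12.
Adding: 24 + 8 + 1 + 3 + 1 + 2 + 12 = 51.
51 ÷ 6 = 8.5 beats.

8.5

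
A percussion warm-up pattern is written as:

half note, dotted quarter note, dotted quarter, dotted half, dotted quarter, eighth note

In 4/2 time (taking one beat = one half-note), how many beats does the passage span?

5

One half-note beat = 4 eighth notes.
Each duration in eighth notes: half note = 4; dotted quarter note = 3; dotted quarter = 3; dotted half = 6; dotted quarter = 3; eighth note = 1.
Adding: 4 + 3 + 3 + 6 + 3 + 1 = 20.
20 ÷ 4 = 5 beats.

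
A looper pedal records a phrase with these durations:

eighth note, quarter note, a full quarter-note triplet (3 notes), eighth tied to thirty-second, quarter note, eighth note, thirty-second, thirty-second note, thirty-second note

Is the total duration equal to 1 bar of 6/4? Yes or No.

Yes

One bar of 6/4 = 48 thirty-second notes.
Express everything in thirty-second notes: eighth note = 4; quarter note = 8; a full quarter-note triplet (3 notes) (three triplet quarters span one half) = 16; eighth tied to thirty-second (eighth + thirty-second) = 5; quarter note = 8; eighth note = 4; thirty-second = 1; thirty-second note = 1; thirty-second note = 1.
Total: 4 + 8 + 16 + 5 + 8 + 4 + 1 + 1 + 1 = 48.
48 equals 48, so the answer is Yes.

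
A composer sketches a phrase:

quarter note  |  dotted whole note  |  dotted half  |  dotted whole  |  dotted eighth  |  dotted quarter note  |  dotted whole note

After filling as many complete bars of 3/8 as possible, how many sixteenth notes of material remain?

1

One bar of 3/8 = 6 sixteenth notes.
Working in sixteenth notes: quarter note = 4; dotted whole note = 24; dotted half = 12; dotted whole = 24; dotted eighth = 3; dotted quarter note = 6; dotted whole note = 24.
Total: 4 + 24 + 12 + 24 + 3 + 6 + 24 = 97.
97 ÷ 6 = 16 complete bars with 1 sixteenth note remaining.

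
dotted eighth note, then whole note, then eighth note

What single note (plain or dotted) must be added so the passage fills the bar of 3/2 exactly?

dotted eighth note

The bar of 3/2 = 24 sixteenth notes.
Convert each value to sixteenth notes: dotted eighth note = 3; whole note = 16; eighth note = 2.
Adding: 3 + 16 + 2 = 21.
Remaining: 24 − 21 = 3 sixteenth notes, which is a dotted eighth note.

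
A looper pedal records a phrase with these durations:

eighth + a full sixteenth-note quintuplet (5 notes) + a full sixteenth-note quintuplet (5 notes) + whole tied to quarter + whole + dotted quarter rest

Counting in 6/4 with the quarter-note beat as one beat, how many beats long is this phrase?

One quarter-note beat = 2 eighth notes.
Express everything in eighth notes: eighth = 1; a full sixteenth-note quintuplet (5 notes) (five quintuplet sixteenths span one quarter) = 2; a full sixteenth-note quintuplet (5 notes) (five quintuplet sixteenths span one quarter) = 2; whole tied to quarter (whole + quarter) = 10; whole = 8; dotted quarter rest = 3.
Altogether 1 + 2 + 2 + 10 + 8 + 3 = 26.
26 ÷ 2 = 13 beats.

13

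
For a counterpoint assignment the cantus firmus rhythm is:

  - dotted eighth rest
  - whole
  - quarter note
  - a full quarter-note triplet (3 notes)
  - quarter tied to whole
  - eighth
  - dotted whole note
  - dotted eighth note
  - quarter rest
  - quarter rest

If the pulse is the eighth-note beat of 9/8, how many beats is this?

44

One eighth-note beat = 2 sixteenth notes.
In sixteenth notes: dotted eighth rest = 3; whole = 16; quarter note = 4; a full quarter-note triplet (3 notes) (three triplet quarters span one half) = 8; quarter tied to whole (quarter + whole) = 20; eighth = 2; dotted whole note = 24; dotted eighth note = 3; quarter rest = 4; quarter rest = 4.
Sum: 3 + 16 + 4 + 8 + 20 + 2 + 24 + 3 + 4 + 4 = 88.
88 ÷ 2 = 44 beats.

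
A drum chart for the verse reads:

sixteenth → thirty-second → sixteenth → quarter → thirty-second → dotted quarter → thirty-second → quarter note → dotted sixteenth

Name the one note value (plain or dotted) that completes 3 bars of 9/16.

half note

3 bars of 9/16 = 54 thirty-second notes.
Express everything in thirty-second notes: sixteenth = 2; thirty-second = 1; sixteenth = 2; quarter = 8; thirty-second = 1; dotted quarter = 12; thirty-second = 1; quarter note = 8; dotted sixteenth = 3.
Altogether 2 + 1 + 2 + 8 + 1 + 12 + 1 + 8 + 3 = 38.
Remaining: 54 − 38 = 16 thirty-second notes, which is a half note.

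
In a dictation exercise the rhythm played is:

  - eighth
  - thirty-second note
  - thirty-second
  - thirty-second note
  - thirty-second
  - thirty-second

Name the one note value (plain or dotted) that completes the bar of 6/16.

The bar of 6/16 = 12 thirty-second notes.
Express everything in thirty-second notes: eighth = 4; thirty-second note = 1; thirty-second = 1; thirty-second note = 1; thirty-second = 1; thirty-second = 1.
Sum: 4 + 1 + 1 + 1 + 1 + 1 = 9.
Remaining: 12 − 9 = 3 thirty-second notes, which is a dotted sixteenth note.

dotted sixteenth note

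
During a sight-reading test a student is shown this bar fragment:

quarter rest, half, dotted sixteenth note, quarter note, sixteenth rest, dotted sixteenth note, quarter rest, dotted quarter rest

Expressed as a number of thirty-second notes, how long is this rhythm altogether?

60

In thirty-second notes: quarter rest = 8; half = 16; dotted sixteenth note = 3; quarter note = 8; sixteenth rest = 2; dotted sixteenth note = 3; quarter rest = 8; dotted quarter rest = 12.
Altogether 8 + 16 + 3 + 8 + 2 + 3 + 8 + 12 = 60 thirty-second notes.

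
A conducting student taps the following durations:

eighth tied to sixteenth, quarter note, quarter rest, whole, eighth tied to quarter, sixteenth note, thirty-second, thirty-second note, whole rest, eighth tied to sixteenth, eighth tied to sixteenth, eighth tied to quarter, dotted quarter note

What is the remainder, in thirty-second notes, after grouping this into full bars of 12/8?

42

One bar of 12/8 = 48 thirty-second notes.
In thirty-second notes: eighth tied to sixteenth (eighth + sixteenth) = 6; quarter note = 8; quarter rest = 8; whole = 32; eighth tied to quarter (eighth + quarter) = 12; sixteenth note = 2; thirty-second = 1; thirty-second note = 1; whole rest = 32; eighth tied to sixteenth (eighth + sixteenth) = 6; eighth tied to sixteenth (eighth + sixteenth) = 6; eighth tied to quarter (eighth + quarter) = 12; dotted quarter note = 12.
Sum: 6 + 8 + 8 + 32 + 12 + 2 + 1 + 1 + 32 + 6 + 6 + 12 + 12 = 138.
138 ÷ 48 = 2 complete bars with 42 thirty-second notes remaining.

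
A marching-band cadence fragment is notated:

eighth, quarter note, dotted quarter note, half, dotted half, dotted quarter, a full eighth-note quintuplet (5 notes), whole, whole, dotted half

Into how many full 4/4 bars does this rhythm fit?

5

One bar of 4/4 = 8 eighth notes.
Working in eighth notes: eighth = 1; quarter note = 2; dotted quarter note = 3; half = 4; dotted half = 6; dotted quarter = 3; a full eighth-note quintuplet (5 notes) (five quintuplet eighths span one half) = 4; whole = 8; whole = 8; dotted half = 6.
Altogether 1 + 2 + 3 + 4 + 6 + 3 + 4 + 8 + 8 + 6 = 45.
45 ÷ 8 = 5 complete bars with 5 left over.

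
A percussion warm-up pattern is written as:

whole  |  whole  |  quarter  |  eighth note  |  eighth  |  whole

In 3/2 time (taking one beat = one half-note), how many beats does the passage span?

One half-note beat = 4 eighth notes.
Convert each value to eighth notes: whole = 8; whole = 8; quarter = 2; eighth note = 1; eighth = 1; whole = 8.
Total: 8 + 8 + 2 + 1 + 1 + 8 = 28.
28 ÷ 4 = 7 beats.

7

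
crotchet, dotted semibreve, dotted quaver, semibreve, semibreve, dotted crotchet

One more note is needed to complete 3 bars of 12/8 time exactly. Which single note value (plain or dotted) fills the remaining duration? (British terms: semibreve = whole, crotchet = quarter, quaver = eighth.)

3 bars of 12/8 = 72 sixteenth notes.
Express everything in sixteenth notes: crotchet = 4; dotted semibreve = 24; dotted quaver = 3; semibreve = 16; semibreve = 16; dotted crotchet = 6.
Total: 4 + 24 + 3 + 16 + 16 + 6 = 69.
Remaining: 72 − 69 = 3 sixteenth notes, which is a dotted eighth note.

dotted eighth note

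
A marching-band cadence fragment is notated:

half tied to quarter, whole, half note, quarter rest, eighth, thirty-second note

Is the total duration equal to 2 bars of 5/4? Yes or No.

No

One bar of 5/4 = 40 thirty-second notes, so 2 bars = 80.
Each duration in thirty-second notes: half tied to quarter (half + quarter) = 24; whole = 32; half note = 16; quarter rest = 8; eighth = 4; thirty-second note = 1.
Total: 24 + 32 + 16 + 8 + 4 + 1 = 85.
85 exceeds 80, so the answer is No.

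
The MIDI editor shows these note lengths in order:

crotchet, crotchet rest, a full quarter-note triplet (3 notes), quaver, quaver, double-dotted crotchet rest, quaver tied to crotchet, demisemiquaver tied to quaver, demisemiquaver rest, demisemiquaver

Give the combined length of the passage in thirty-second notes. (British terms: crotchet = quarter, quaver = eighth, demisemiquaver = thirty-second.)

73

Convert each value to thirty-second notes: crotchet = 8; crotchet rest = 8; a full quarter-note triplet (3 notes) (three triplet quarters span one half) = 16; quaver = 4; quaver = 4; double-dotted crotchet rest = 14; quaver tied to crotchet (quaver + crotchet) = 12; demisemiquaver tied to quaver (demisemiquaver + quaver) = 5; demisemiquaver rest = 1; demisemiquaver = 1.
Sum: 8 + 8 + 16 + 4 + 4 + 14 + 12 + 5 + 1 + 1 = 73 thirty-second notes.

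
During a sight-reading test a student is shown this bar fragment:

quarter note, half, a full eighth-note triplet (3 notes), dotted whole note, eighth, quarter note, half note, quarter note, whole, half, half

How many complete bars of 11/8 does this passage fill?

One bar of 11/8 = 11 eighth notes.
Convert each value to eighth notes: quarter note = 2; half = 4; a full eighth-note triplet (3 notes) (three triplet eighths span one quarter) = 2; dotted whole note = 12; eighth = 1; quarter note = 2; half note = 4; quarter note = 2; whole = 8; half = 4; half = 4.
Adding: 2 + 4 + 2 + 12 + 1 + 2 + 4 + 2 + 8 + 4 + 4 = 45.
45 ÷ 11 = 4 complete bars with 1 left over.

4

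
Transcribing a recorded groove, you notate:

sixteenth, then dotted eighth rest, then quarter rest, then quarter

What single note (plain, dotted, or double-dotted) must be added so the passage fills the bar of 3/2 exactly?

dotted half note

The bar of 3/2 = 24 sixteenth notes.
Working in sixteenth notes: sixteenth = 1; dotted eighth rest = 3; quarter rest = 4; quarter = 4.
Adding: 1 + 3 + 4 + 4 = 12.
Remaining: 24 − 12 = 12 sixteenth notes, which is a dotted half note.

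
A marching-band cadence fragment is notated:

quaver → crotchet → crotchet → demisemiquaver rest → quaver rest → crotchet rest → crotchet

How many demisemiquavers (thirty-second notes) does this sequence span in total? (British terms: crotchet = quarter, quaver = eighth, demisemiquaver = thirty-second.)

Express everything in thirty-second notes: quaver = 4; crotchet = 8; crotchet = 8; demisemiquaver rest = 1; quaver rest = 4; crotchet rest = 8; crotchet = 8.
Altogether 4 + 8 + 8 + 1 + 4 + 8 + 8 = 41 thirty-second notes.

41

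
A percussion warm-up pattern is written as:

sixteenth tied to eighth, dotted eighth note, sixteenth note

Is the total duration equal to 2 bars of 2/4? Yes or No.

No

One bar of 2/4 = 8 sixteenth notes, so 2 bars = 16.
In sixteenth notes: sixteenth tied to eighth (sixteenth + eighth) = 3; dotted eighth note = 3; sixteenth note = 1.
Altogether 3 + 3 + 1 = 7.
7 falls short of 16, so the answer is No.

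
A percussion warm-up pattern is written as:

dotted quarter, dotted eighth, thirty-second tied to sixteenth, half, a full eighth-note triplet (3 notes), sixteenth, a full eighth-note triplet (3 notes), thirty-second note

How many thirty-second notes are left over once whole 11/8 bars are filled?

12

One bar of 11/8 = 44 thirty-second notes.
Working in thirty-second notes: dotted quarter = 12; dotted eighth = 6; thirty-second tied to sixteenth (thirty-second + sixteenth) = 3; half = 16; a full eighth-note triplet (3 notes) (three triplet eighths span one quarter) = 8; sixteenth = 2; a full eighth-note triplet (3 notes) (three triplet eighths span one quarter) = 8; thirty-second note = 1.
Adding: 12 + 6 + 3 + 16 + 8 + 2 + 8 + 1 = 56.
56 ÷ 44 = 1 complete bar with 12 thirty-second notes remaining.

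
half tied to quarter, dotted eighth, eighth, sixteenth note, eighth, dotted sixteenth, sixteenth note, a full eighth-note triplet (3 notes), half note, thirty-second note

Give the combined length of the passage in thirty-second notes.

70

In thirty-second notes: half tied to quarter (half + quarter) = 24; dotted eighth = 6; eighth = 4; sixteenth note = 2; eighth = 4; dotted sixteenth = 3; sixteenth note = 2; a full eighth-note triplet (3 notes) (three triplet eighths span one quarter) = 8; half note = 16; thirty-second note = 1.
Adding: 24 + 6 + 4 + 2 + 4 + 3 + 2 + 8 + 16 + 1 = 70 thirty-second notes.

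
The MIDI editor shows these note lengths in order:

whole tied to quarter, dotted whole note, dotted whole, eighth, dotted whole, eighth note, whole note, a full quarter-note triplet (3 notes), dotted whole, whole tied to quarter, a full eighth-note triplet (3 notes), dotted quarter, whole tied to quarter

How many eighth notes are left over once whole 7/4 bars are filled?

One bar of 7/4 = 14 eighth notes.
Working in eighth notes: whole tied to quarter (whole + quarter) = 10; dotted whole note = 12; dotted whole = 12; eighth = 1; dotted whole = 12; eighth note = 1; whole note = 8; a full quarter-note triplet (3 notes) (three triplet quarters span one half) = 4; dotted whole = 12; whole tied to quarter (whole + quarter) = 10; a full eighth-note triplet (3 notes) (three triplet eighths span one quarter) = 2; dotted quarter = 3; whole tied to quarter (whole + quarter) = 10.
Sum: 10 + 12 + 12 + 1 + 12 + 1 + 8 + 4 + 12 + 10 + 2 + 3 + 10 = 97.
97 ÷ 14 = 6 complete bars with 13 eighth notes remaining.

13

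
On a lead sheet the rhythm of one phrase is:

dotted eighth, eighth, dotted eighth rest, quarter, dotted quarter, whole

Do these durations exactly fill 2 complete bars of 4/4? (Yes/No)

No

One bar of 4/4 = 16 sixteenth notes, so 2 bars = 32.
Working in sixteenth notes: dotted eighth = 3; eighth = 2; dotted eighth rest = 3; quarter = 4; dotted quarter = 6; whole = 16.
Sum: 3 + 2 + 3 + 4 + 6 + 16 = 34.
34 exceeds 32, so the answer is No.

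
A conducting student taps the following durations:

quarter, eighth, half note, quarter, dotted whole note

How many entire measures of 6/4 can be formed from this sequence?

1

One bar of 6/4 = 12 eighth notes.
Express everything in eighth notes: quarter = 2; eighth = 1; half note = 4; quarter = 2; dotted whole note = 12.
Sum: 2 + 1 + 4 + 2 + 12 = 21.
21 ÷ 12 = 1 complete bar with 9 left over.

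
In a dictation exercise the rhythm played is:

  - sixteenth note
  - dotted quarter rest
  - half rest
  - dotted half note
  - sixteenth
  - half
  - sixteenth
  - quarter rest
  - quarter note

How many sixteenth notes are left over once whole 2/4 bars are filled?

5

One bar of 2/4 = 8 sixteenth notes.
Express everything in sixteenth notes: sixteenth note = 1; dotted quarter rest = 6; half rest = 8; dotted half note = 12; sixteenth = 1; half = 8; sixteenth = 1; quarter rest = 4; quarter note = 4.
Adding: 1 + 6 + 8 + 12 + 1 + 8 + 1 + 4 + 4 = 45.
45 ÷ 8 = 5 complete bars with 5 sixteenth notes remaining.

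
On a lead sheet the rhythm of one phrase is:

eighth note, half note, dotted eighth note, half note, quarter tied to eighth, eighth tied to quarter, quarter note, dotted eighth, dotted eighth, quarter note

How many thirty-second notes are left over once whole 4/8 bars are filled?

One bar of 4/8 = 8 sixteenth notes.
Working in sixteenth notes: eighth note = 2; half note = 8; dotted eighth note = 3; half note = 8; quarter tied to eighth (quarter + eighth) = 6; eighth tied to quarter (eighth + quarter) = 6; quarter note = 4; dotted eighth = 3; dotted eighth = 3; quarter note = 4.
Sum: 2 + 8 + 3 + 8 + 6 + 6 + 4 + 3 + 3 + 4 = 47.
47 ÷ 8 = 5 complete bars with 7 sixteenth notes remaining = 14 thirty-second notes.

14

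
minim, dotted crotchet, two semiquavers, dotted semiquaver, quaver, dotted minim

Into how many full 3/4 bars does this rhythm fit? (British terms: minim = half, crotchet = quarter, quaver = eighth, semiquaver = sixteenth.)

2

One bar of 3/4 = 24 thirty-second notes.
Convert each value to thirty-second notes: minim = 16; dotted crotchet = 12; semiquaver = 2; semiquaver = 2; dotted semiquaver = 3; quaver = 4; dotted minim = 24.
Sum: 16 + 12 + 2 + 2 + 3 + 4 + 24 = 63.
63 ÷ 24 = 2 complete bars with 15 left over.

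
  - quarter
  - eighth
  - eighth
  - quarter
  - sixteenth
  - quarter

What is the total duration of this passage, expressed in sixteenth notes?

Each duration in sixteenth notes: quarter = 4; eighth = 2; eighth = 2; quarter = 4; sixteenth = 1; quarter = 4.
Total: 4 + 2 + 2 + 4 + 1 + 4 = 17 sixteenth notes.

17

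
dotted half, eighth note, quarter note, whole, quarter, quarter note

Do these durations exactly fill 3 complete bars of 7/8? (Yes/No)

One bar of 7/8 = 7 eighth notes, so 3 bars = 21.
Each duration in eighth notes: dotted half = 6; eighth note = 1; quarter note = 2; whole = 8; quarter = 2; quarter note = 2.
Total: 6 + 1 + 2 + 8 + 2 + 2 = 21.
21 equals 21, so the answer is Yes.

Yes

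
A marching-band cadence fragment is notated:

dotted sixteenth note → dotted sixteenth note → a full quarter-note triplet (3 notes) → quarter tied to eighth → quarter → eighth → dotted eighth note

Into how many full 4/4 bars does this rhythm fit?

One bar of 4/4 = 32 thirty-second notes.
In thirty-second notes: dotted sixteenth note = 3; dotted sixteenth note = 3; a full quarter-note triplet (3 notes) (three triplet quarters span one half) = 16; quarter tied to eighth (quarter + eighth) = 12; quarter = 8; eighth = 4; dotted eighth note = 6.
Sum: 3 + 3 + 16 + 12 + 8 + 4 + 6 = 52.
52 ÷ 32 = 1 complete bar with 20 left over.

1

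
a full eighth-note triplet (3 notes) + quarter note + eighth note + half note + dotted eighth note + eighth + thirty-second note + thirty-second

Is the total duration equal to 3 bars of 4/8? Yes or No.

One bar of 4/8 = 16 thirty-second notes, so 3 bars = 48.
Each duration in thirty-second notes: a full eighth-note triplet (3 notes) (three triplet eighths span one quarter) = 8; quarter note = 8; eighth note = 4; half note = 16; dotted eighth note = 6; eighth = 4; thirty-second note = 1; thirty-second = 1.
Altogether 8 + 8 + 4 + 16 + 6 + 4 + 1 + 1 = 48.
48 equals 48, so the answer is Yes.

Yes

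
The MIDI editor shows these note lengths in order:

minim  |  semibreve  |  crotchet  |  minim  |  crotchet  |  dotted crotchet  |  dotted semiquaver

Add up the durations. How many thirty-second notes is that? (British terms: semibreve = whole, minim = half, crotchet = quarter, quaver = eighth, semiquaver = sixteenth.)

95

Convert each value to thirty-second notes: minim = 16; semibreve = 32; crotchet = 8; minim = 16; crotchet = 8; dotted crotchet = 12; dotted semiquaver = 3.
Total: 16 + 32 + 8 + 16 + 8 + 12 + 3 = 95 thirty-second notes.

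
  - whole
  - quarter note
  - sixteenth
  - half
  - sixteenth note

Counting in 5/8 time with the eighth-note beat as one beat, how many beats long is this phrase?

One eighth-note beat = 2 sixteenth notes.
Each duration in sixteenth notes: whole = 16; quarter note = 4; sixteenth = 1; half = 8; sixteenth note = 1.
Altogether 16 + 4 + 1 + 8 + 1 = 30.
30 ÷ 2 = 15 beats.

15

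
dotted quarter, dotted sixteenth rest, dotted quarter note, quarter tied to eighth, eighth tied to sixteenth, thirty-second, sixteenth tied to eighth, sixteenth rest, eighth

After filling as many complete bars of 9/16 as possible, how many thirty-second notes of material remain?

One bar of 9/16 = 18 thirty-second notes.
Each duration in thirty-second notes: dotted quarter = 12; dotted sixteenth rest = 3; dotted quarter note = 12; quarter tied to eighth (quarter + eighth) = 12; eighth tied to sixteenth (eighth + sixteenth) = 6; thirty-second = 1; sixteenth tied to eighth (sixteenth + eighth) = 6; sixteenth rest = 2; eighth = 4.
Altogether 12 + 3 + 12 + 12 + 6 + 1 + 6 + 2 + 4 = 58.
58 ÷ 18 = 3 complete bars with 4 thirty-second notes remaining.

4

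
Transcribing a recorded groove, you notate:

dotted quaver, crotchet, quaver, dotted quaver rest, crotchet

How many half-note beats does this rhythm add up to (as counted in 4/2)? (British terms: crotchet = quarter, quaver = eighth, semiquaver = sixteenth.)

One half-note beat = 8 sixteenth notes.
Convert each value to sixteenth notes: dotted quaver = 3; crotchet = 4; quaver = 2; dotted quaver rest = 3; crotchet = 4.
Sum: 3 + 4 + 2 + 3 + 4 = 16.
16 ÷ 8 = 2 beats.

2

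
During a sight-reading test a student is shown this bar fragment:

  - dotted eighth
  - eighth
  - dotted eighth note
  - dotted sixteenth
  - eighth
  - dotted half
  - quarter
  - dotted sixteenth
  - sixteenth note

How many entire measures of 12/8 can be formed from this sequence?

1

One bar of 12/8 = 48 thirty-second notes.
Each duration in thirty-second notes: dotted eighth = 6; eighth = 4; dotted eighth note = 6; dotted sixteenth = 3; eighth = 4; dotted half = 24; quarter = 8; dotted sixteenth = 3; sixteenth note = 2.
Sum: 6 + 4 + 6 + 3 + 4 + 24 + 8 + 3 + 2 = 60.
60 ÷ 48 = 1 complete bar with 12 left over.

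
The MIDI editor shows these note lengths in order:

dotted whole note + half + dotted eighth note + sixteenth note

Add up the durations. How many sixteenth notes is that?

In sixteenth notes: dotted whole note = 24; half = 8; dotted eighth note = 3; sixteenth note = 1.
Total: 24 + 8 + 3 + 1 = 36 sixteenth notes.

36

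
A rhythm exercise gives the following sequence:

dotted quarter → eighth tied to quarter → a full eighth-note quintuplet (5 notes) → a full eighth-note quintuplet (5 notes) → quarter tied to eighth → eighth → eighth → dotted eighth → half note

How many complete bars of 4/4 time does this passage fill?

One bar of 4/4 = 16 sixteenth notes.
Each duration in sixteenth notes: dotted quarter = 6; eighth tied to quarter (eighth + quarter) = 6; a full eighth-note quintuplet (5 notes) (five quintuplet eighths span one half) = 8; a full eighth-note quintuplet (5 notes) (five quintuplet eighths span one half) = 8; quarter tied to eighth (quarter + eighth) = 6; eighth = 2; eighth = 2; dotted eighth = 3; half note = 8.
Adding: 6 + 6 + 8 + 8 + 6 + 2 + 2 + 3 + 8 = 49.
49 ÷ 16 = 3 complete bars with 1 left over.

3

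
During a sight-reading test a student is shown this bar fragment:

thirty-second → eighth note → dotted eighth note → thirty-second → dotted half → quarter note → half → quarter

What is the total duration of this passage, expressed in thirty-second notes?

In thirty-second notes: thirty-second = 1; eighth note = 4; dotted eighth note = 6; thirty-second = 1; dotted half = 24; quarter note = 8; half = 16; quarter = 8.
Total: 1 + 4 + 6 + 1 + 24 + 8 + 16 + 8 = 68 thirty-second notes.

68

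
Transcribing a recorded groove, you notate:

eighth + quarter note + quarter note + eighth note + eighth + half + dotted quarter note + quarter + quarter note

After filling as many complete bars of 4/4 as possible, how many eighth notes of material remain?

2

One bar of 4/4 = 8 eighth notes.
Convert each value to eighth notes: eighth = 1; quarter note = 2; quarter note = 2; eighth note = 1; eighth = 1; half = 4; dotted quarter note = 3; quarter = 2; quarter note = 2.
Total: 1 + 2 + 2 + 1 + 1 + 4 + 3 + 2 + 2 = 18.
18 ÷ 8 = 2 complete bars with 2 eighth notes remaining.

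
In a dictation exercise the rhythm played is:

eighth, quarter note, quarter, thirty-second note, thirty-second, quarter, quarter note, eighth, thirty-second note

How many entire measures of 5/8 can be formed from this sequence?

2

One bar of 5/8 = 20 thirty-second notes.
Each duration in thirty-second notes: eighth = 4; quarter note = 8; quarter = 8; thirty-second note = 1; thirty-second = 1; quarter = 8; quarter note = 8; eighth = 4; thirty-second note = 1.
Total: 4 + 8 + 8 + 1 + 1 + 8 + 8 + 4 + 1 = 43.
43 ÷ 20 = 2 complete bars with 3 left over.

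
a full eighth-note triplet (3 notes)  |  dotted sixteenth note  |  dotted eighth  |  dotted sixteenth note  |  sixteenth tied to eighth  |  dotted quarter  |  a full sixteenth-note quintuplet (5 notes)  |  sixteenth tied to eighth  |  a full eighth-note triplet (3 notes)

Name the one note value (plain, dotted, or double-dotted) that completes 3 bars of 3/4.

3 bars of 3/4 = 72 thirty-second notes.
In thirty-second notes: a full eighth-note triplet (3 notes) (three triplet eighths span one quarter) = 8; dotted sixteenth note = 3; dotted eighth = 6; dotted sixteenth note = 3; sixteenth tied to eighth (sixteenth + eighth) = 6; dotted quarter = 12; a full sixteenth-note quintuplet (5 notes) (five quintuplet sixteenths span one quarter) = 8; sixteenth tied to eighth (sixteenth + eighth) = 6; a full eighth-note triplet (3 notes) (three triplet eighths span one quarter) = 8.
Sum: 8 + 3 + 6 + 3 + 6 + 12 + 8 + 6 + 8 = 60.
Remaining: 72 − 60 = 12 thirty-second notes, which is a dotted quarter note.

dotted quarter note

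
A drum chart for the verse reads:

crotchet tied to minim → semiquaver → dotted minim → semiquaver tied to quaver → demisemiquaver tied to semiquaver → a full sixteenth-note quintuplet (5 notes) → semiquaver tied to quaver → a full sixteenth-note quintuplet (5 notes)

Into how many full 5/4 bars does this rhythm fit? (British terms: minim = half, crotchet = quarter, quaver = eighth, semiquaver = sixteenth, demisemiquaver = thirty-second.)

One bar of 5/4 = 40 thirty-second notes.
Convert each value to thirty-second notes: crotchet tied to minim (crotchet + minim) = 24; semiquaver = 2; dotted minim = 24; semiquaver tied to quaver (semiquaver + quaver) = 6; demisemiquaver tied to semiquaver (demisemiquaver + semiquaver) = 3; a full sixteenth-note quintuplet (5 notes) (five quintuplet sixteenths span one quarter) = 8; semiquaver tied to quaver (semiquaver + quaver) = 6; a full sixteenth-note quintuplet (5 notes) (five quintuplet sixteenths span one quarter) = 8.
Altogether 24 + 2 + 24 + 6 + 3 + 8 + 6 + 8 = 81.
81 ÷ 40 = 2 complete bars with 1 left over.

2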